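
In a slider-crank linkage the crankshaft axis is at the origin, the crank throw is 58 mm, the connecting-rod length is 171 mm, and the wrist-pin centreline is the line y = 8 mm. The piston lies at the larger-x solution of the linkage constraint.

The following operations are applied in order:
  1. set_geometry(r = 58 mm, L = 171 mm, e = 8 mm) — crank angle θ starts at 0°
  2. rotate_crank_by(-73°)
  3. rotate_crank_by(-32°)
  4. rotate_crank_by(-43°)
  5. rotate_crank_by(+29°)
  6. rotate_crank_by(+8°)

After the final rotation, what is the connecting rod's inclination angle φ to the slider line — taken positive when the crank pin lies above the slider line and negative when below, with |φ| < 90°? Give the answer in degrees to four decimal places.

-21.3114

set_geometry: r = 58 mm, L = 171 mm, e = 8 mm; θ ← 0°
rotate_crank_by(-73°): θ ← 0° -73° = -73°
rotate_crank_by(-32°): θ ← -73° -32° = -105°
rotate_crank_by(-43°): θ ← -105° -43° = -148°
rotate_crank_by(+29°): θ ← -148° +29° = -119°
rotate_crank_by(+8°): θ ← -119° +8° = -111°
crank pin P = (r cos θ, r sin θ) = (-20.785341, -54.147665)
h = r sin θ − e = -54.147665 − 8 = -62.147665
sin φ = h / L = -62.147665 / 171 = -0.36343664
φ = arcsin(-0.36343664) = -21.311402°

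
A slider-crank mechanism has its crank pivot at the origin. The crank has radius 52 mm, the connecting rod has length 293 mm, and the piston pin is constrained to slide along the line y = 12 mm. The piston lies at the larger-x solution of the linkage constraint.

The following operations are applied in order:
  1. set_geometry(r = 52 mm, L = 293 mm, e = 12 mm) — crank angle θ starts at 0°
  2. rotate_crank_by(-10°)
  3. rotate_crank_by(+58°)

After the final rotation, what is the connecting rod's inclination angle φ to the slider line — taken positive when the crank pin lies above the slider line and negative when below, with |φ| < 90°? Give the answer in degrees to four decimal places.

5.2173

set_geometry: r = 52 mm, L = 293 mm, e = 12 mm; θ ← 0°
rotate_crank_by(-10°): θ ← 0° -10° = -10°
rotate_crank_by(+58°): θ ← -10° +58° = 48°
crank pin P = (r cos θ, r sin θ) = (34.794792, 38.643531)
h = r sin θ − e = 38.643531 − 12 = 26.643531
sin φ = h / L = 26.643531 / 293 = 0.09093355
φ = arcsin(0.09093355) = 5.217316°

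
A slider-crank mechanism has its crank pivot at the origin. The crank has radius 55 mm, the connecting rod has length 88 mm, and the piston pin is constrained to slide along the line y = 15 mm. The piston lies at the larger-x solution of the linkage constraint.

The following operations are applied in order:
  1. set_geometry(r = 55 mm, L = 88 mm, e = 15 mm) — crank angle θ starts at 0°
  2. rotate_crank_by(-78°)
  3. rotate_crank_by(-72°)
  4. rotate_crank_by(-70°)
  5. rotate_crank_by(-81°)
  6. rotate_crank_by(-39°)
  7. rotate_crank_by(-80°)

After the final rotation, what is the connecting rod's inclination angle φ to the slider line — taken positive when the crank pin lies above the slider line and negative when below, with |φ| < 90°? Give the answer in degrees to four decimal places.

-45.3751

set_geometry: r = 55 mm, L = 88 mm, e = 15 mm; θ ← 0°
rotate_crank_by(-78°): θ ← 0° -78° = -78°
rotate_crank_by(-72°): θ ← -78° -72° = -150°
rotate_crank_by(-70°): θ ← -150° -70° = -220°
rotate_crank_by(-81°): θ ← -220° -81° = -301°
rotate_crank_by(-39°): θ ← -301° -39° = -340°
rotate_crank_by(-80°): θ ← -340° -80° = -420°
crank pin P = (r cos θ, r sin θ) = (27.500000, -47.631397)
h = r sin θ − e = -47.631397 − 15 = -62.631397
sin φ = h / L = -62.631397 / 88 = -0.71172042
φ = arcsin(-0.71172042) = -45.375067°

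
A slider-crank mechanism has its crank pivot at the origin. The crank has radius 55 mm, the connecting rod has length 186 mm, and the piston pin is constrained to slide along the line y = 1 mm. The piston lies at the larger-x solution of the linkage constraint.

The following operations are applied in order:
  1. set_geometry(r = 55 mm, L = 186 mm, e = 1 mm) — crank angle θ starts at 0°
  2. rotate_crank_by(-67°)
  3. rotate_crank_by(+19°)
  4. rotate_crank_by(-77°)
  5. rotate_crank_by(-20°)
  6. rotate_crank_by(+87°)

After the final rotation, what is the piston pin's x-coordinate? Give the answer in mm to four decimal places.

set_geometry: r = 55 mm, L = 186 mm, e = 1 mm; θ ← 0°
rotate_crank_by(-67°): θ ← 0° -67° = -67°
rotate_crank_by(+19°): θ ← -67° +19° = -48°
rotate_crank_by(-77°): θ ← -48° -77° = -125°
rotate_crank_by(-20°): θ ← -125° -20° = -145°
rotate_crank_by(+87°): θ ← -145° +87° = -58°
crank pin P = (r cos θ, r sin θ) = (29.145560, -46.642645)
h = r sin θ − e = -46.642645 − 1 = -47.642645
x = r cos θ + √(L² − h²) = 29.145560 + √(34596.0 − 2269.8217) = 29.145560 + 179.794823 = 208.940382

208.9404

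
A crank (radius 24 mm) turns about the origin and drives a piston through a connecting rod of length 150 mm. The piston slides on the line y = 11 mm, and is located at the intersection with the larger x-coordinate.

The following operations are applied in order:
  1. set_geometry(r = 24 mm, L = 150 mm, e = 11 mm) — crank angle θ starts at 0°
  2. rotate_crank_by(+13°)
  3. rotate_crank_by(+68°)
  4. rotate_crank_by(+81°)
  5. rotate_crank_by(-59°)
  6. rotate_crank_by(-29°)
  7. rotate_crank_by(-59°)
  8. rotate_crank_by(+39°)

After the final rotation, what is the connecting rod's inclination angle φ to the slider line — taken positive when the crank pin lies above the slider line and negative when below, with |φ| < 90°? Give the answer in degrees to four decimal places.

set_geometry: r = 24 mm, L = 150 mm, e = 11 mm; θ ← 0°
rotate_crank_by(+13°): θ ← 0° +13° = 13°
rotate_crank_by(+68°): θ ← 13° +68° = 81°
rotate_crank_by(+81°): θ ← 81° +81° = 162°
rotate_crank_by(-59°): θ ← 162° -59° = 103°
rotate_crank_by(-29°): θ ← 103° -29° = 74°
rotate_crank_by(-59°): θ ← 74° -59° = 15°
rotate_crank_by(+39°): θ ← 15° +39° = 54°
crank pin P = (r cos θ, r sin θ) = (14.106846, 19.416408)
h = r sin θ − e = 19.416408 − 11 = 8.416408
sin φ = h / L = 8.416408 / 150 = 0.05610939
φ = arcsin(0.05610939) = 3.216520°

3.2165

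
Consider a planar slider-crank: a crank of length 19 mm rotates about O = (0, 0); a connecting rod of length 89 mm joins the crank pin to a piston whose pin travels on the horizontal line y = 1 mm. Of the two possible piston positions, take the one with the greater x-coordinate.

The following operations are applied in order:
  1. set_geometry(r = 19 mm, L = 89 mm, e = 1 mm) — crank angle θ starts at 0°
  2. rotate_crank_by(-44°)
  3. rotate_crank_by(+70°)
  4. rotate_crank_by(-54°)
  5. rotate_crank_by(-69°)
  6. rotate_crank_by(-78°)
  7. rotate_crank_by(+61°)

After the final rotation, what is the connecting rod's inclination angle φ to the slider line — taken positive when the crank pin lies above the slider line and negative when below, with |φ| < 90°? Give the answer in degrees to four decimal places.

-11.9034

set_geometry: r = 19 mm, L = 89 mm, e = 1 mm; θ ← 0°
rotate_crank_by(-44°): θ ← 0° -44° = -44°
rotate_crank_by(+70°): θ ← -44° +70° = 26°
rotate_crank_by(-54°): θ ← 26° -54° = -28°
rotate_crank_by(-69°): θ ← -28° -69° = -97°
rotate_crank_by(-78°): θ ← -97° -78° = -175°
rotate_crank_by(+61°): θ ← -175° +61° = -114°
crank pin P = (r cos θ, r sin θ) = (-7.727996, -17.357364)
h = r sin θ − e = -17.357364 − 1 = -18.357364
sin φ = h / L = -18.357364 / 89 = -0.20626251
φ = arcsin(-0.20626251) = -11.903415°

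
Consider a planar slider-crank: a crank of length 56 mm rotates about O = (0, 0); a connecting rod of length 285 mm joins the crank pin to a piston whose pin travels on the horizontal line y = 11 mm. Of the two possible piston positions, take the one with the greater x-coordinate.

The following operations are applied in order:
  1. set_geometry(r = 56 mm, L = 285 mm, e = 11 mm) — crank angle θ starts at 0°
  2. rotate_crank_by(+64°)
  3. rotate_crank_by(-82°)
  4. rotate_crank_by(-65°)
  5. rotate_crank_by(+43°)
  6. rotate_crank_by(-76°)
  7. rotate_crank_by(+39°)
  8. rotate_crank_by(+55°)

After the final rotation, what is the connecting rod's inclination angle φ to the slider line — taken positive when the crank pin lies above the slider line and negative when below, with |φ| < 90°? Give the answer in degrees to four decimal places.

-6.4423

set_geometry: r = 56 mm, L = 285 mm, e = 11 mm; θ ← 0°
rotate_crank_by(+64°): θ ← 0° +64° = 64°
rotate_crank_by(-82°): θ ← 64° -82° = -18°
rotate_crank_by(-65°): θ ← -18° -65° = -83°
rotate_crank_by(+43°): θ ← -83° +43° = -40°
rotate_crank_by(-76°): θ ← -40° -76° = -116°
rotate_crank_by(+39°): θ ← -116° +39° = -77°
rotate_crank_by(+55°): θ ← -77° +55° = -22°
crank pin P = (r cos θ, r sin θ) = (51.922296, -20.977969)
h = r sin θ − e = -20.977969 − 11 = -31.977969
sin φ = h / L = -31.977969 / 285 = -0.11220340
φ = arcsin(-0.11220340) = -6.442348°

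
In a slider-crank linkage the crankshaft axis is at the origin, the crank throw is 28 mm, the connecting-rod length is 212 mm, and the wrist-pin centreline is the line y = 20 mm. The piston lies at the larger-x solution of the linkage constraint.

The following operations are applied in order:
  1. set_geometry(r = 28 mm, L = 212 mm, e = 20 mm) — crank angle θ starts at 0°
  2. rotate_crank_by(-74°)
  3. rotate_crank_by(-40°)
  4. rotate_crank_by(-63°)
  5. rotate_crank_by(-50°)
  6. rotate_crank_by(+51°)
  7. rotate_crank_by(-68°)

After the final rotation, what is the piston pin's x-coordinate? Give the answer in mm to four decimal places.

set_geometry: r = 28 mm, L = 212 mm, e = 20 mm; θ ← 0°
rotate_crank_by(-74°): θ ← 0° -74° = -74°
rotate_crank_by(-40°): θ ← -74° -40° = -114°
rotate_crank_by(-63°): θ ← -114° -63° = -177°
rotate_crank_by(-50°): θ ← -177° -50° = -227°
rotate_crank_by(+51°): θ ← -227° +51° = -176°
rotate_crank_by(-68°): θ ← -176° -68° = -244°
crank pin P = (r cos θ, r sin θ) = (-12.274392, 25.166233)
h = r sin θ − e = 25.166233 − 20 = 5.166233
x = r cos θ + √(L² − h²) = -12.274392 + √(44944.0 − 26.6900) = -12.274392 + 211.937043 = 199.662651

199.6627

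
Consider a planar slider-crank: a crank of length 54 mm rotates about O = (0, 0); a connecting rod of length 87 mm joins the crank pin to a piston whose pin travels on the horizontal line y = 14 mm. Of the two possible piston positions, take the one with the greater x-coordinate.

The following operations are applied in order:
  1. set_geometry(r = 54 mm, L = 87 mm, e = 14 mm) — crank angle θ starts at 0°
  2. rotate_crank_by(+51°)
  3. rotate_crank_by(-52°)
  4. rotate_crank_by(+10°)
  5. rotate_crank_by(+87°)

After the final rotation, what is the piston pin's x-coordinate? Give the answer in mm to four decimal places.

set_geometry: r = 54 mm, L = 87 mm, e = 14 mm; θ ← 0°
rotate_crank_by(+51°): θ ← 0° +51° = 51°
rotate_crank_by(-52°): θ ← 51° -52° = -1°
rotate_crank_by(+10°): θ ← -1° +10° = 9°
rotate_crank_by(+87°): θ ← 9° +87° = 96°
crank pin P = (r cos θ, r sin θ) = (-5.644537, 53.704182)
h = r sin θ − e = 53.704182 − 14 = 39.704182
x = r cos θ + √(L² − h²) = -5.644537 + √(7569.0 − 1576.4221) = -5.644537 + 77.411743 = 71.767206

71.7672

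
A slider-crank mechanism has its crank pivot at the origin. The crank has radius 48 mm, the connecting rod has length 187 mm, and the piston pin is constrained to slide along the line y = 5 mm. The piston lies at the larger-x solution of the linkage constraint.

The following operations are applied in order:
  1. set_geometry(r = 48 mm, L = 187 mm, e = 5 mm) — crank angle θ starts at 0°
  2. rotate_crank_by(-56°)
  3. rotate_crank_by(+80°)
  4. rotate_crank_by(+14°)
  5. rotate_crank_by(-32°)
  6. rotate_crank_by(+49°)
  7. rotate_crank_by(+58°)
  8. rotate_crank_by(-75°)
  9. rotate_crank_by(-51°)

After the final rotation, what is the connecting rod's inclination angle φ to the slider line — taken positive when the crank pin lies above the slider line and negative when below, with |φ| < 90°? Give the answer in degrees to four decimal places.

-4.8461

set_geometry: r = 48 mm, L = 187 mm, e = 5 mm; θ ← 0°
rotate_crank_by(-56°): θ ← 0° -56° = -56°
rotate_crank_by(+80°): θ ← -56° +80° = 24°
rotate_crank_by(+14°): θ ← 24° +14° = 38°
rotate_crank_by(-32°): θ ← 38° -32° = 6°
rotate_crank_by(+49°): θ ← 6° +49° = 55°
rotate_crank_by(+58°): θ ← 55° +58° = 113°
rotate_crank_by(-75°): θ ← 113° -75° = 38°
rotate_crank_by(-51°): θ ← 38° -51° = -13°
crank pin P = (r cos θ, r sin θ) = (46.769763, -10.797651)
h = r sin θ − e = -10.797651 − 5 = -15.797651
sin φ = h / L = -15.797651 / 187 = -0.08447942
φ = arcsin(-0.08447942) = -4.846090°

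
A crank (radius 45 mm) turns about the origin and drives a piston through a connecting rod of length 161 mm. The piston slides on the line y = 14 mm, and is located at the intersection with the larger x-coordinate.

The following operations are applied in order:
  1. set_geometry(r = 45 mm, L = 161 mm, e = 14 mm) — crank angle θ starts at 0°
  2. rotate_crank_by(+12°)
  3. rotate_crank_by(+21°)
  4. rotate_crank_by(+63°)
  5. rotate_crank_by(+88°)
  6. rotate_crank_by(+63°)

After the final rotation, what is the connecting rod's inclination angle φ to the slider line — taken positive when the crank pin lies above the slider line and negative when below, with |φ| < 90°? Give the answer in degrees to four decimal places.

-20.1354

set_geometry: r = 45 mm, L = 161 mm, e = 14 mm; θ ← 0°
rotate_crank_by(+12°): θ ← 0° +12° = 12°
rotate_crank_by(+21°): θ ← 12° +21° = 33°
rotate_crank_by(+63°): θ ← 33° +63° = 96°
rotate_crank_by(+88°): θ ← 96° +88° = 184°
rotate_crank_by(+63°): θ ← 184° +63° = 247°
crank pin P = (r cos θ, r sin θ) = (-17.582901, -41.422718)
h = r sin θ − e = -41.422718 − 14 = -55.422718
sin φ = h / L = -55.422718 / 161 = -0.34424049
φ = arcsin(-0.34424049) = -20.135439°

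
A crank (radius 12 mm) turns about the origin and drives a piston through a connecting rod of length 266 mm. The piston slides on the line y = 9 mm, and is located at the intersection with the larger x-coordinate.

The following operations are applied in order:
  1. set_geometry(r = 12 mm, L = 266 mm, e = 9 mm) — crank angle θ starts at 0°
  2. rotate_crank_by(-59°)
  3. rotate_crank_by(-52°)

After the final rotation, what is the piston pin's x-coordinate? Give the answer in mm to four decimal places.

260.9313

set_geometry: r = 12 mm, L = 266 mm, e = 9 mm; θ ← 0°
rotate_crank_by(-59°): θ ← 0° -59° = -59°
rotate_crank_by(-52°): θ ← -59° -52° = -111°
crank pin P = (r cos θ, r sin θ) = (-4.300415, -11.202965)
h = r sin θ − e = -11.202965 − 9 = -20.202965
x = r cos θ + √(L² − h²) = -4.300415 + √(70756.0 − 408.1598) = -4.300415 + 265.231673 = 260.931257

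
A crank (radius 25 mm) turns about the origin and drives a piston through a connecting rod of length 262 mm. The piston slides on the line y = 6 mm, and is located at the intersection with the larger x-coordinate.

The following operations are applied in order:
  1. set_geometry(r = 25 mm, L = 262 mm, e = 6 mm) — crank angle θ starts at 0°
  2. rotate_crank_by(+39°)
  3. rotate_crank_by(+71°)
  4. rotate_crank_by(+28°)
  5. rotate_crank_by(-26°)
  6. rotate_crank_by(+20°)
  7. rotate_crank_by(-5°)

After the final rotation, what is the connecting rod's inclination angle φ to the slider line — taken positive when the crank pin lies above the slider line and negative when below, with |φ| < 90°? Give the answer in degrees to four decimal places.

3.0556

set_geometry: r = 25 mm, L = 262 mm, e = 6 mm; θ ← 0°
rotate_crank_by(+39°): θ ← 0° +39° = 39°
rotate_crank_by(+71°): θ ← 39° +71° = 110°
rotate_crank_by(+28°): θ ← 110° +28° = 138°
rotate_crank_by(-26°): θ ← 138° -26° = 112°
rotate_crank_by(+20°): θ ← 112° +20° = 132°
rotate_crank_by(-5°): θ ← 132° -5° = 127°
crank pin P = (r cos θ, r sin θ) = (-15.045376, 19.965888)
h = r sin θ − e = 19.965888 − 6 = 13.965888
sin φ = h / L = 13.965888 / 262 = 0.05330492
φ = arcsin(0.05330492) = 3.055595°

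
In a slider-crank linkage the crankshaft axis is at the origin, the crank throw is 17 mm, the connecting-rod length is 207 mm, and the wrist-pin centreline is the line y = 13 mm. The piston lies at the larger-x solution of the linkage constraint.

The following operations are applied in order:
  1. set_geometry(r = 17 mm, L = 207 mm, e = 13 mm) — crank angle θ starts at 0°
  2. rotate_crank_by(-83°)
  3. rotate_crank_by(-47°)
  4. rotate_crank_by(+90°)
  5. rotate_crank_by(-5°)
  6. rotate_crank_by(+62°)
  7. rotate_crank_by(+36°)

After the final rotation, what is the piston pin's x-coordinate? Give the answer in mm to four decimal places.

217.2301

set_geometry: r = 17 mm, L = 207 mm, e = 13 mm; θ ← 0°
rotate_crank_by(-83°): θ ← 0° -83° = -83°
rotate_crank_by(-47°): θ ← -83° -47° = -130°
rotate_crank_by(+90°): θ ← -130° +90° = -40°
rotate_crank_by(-5°): θ ← -40° -5° = -45°
rotate_crank_by(+62°): θ ← -45° +62° = 17°
rotate_crank_by(+36°): θ ← 17° +36° = 53°
crank pin P = (r cos θ, r sin θ) = (10.230855, 13.576804)
h = r sin θ − e = 13.576804 − 13 = 0.576804
x = r cos θ + √(L² − h²) = 10.230855 + √(42849.0 − 0.3327) = 10.230855 + 206.999196 = 217.230052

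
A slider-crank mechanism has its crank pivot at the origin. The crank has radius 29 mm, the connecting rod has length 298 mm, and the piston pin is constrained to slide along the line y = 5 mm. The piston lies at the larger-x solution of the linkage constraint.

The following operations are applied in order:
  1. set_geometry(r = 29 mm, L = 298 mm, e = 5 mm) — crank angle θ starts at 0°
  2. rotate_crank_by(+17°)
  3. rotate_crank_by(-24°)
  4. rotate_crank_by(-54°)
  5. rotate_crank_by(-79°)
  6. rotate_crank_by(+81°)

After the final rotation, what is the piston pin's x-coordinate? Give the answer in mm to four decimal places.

set_geometry: r = 29 mm, L = 298 mm, e = 5 mm; θ ← 0°
rotate_crank_by(+17°): θ ← 0° +17° = 17°
rotate_crank_by(-24°): θ ← 17° -24° = -7°
rotate_crank_by(-54°): θ ← -7° -54° = -61°
rotate_crank_by(-79°): θ ← -61° -79° = -140°
rotate_crank_by(+81°): θ ← -140° +81° = -59°
crank pin P = (r cos θ, r sin θ) = (14.936104, -24.857852)
h = r sin θ − e = -24.857852 − 5 = -29.857852
x = r cos θ + √(L² − h²) = 14.936104 + √(88804.0 − 891.4913) = 14.936104 + 296.500436 = 311.436540

311.4365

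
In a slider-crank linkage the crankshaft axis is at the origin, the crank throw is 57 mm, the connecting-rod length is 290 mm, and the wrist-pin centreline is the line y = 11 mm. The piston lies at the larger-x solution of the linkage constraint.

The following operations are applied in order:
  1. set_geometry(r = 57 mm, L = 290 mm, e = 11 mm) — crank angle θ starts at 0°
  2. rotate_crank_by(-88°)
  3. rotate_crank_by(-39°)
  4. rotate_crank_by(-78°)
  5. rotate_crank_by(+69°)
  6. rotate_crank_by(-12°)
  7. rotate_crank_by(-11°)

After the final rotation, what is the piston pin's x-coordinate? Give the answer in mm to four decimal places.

set_geometry: r = 57 mm, L = 290 mm, e = 11 mm; θ ← 0°
rotate_crank_by(-88°): θ ← 0° -88° = -88°
rotate_crank_by(-39°): θ ← -88° -39° = -127°
rotate_crank_by(-78°): θ ← -127° -78° = -205°
rotate_crank_by(+69°): θ ← -205° +69° = -136°
rotate_crank_by(-12°): θ ← -136° -12° = -148°
rotate_crank_by(-11°): θ ← -148° -11° = -159°
crank pin P = (r cos θ, r sin θ) = (-53.214084, -20.426973)
h = r sin θ − e = -20.426973 − 11 = -31.426973
x = r cos θ + √(L² − h²) = -53.214084 + √(84100.0 − 987.6546) = -53.214084 + 288.292118 = 235.078034

235.0780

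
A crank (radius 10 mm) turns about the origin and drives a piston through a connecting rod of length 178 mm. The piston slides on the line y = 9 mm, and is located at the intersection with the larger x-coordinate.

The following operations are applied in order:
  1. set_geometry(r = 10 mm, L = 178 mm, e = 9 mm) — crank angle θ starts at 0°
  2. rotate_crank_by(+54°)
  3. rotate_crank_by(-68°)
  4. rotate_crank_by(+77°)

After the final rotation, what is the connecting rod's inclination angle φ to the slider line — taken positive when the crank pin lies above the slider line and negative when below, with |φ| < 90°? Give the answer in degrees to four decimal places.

-0.0289

set_geometry: r = 10 mm, L = 178 mm, e = 9 mm; θ ← 0°
rotate_crank_by(+54°): θ ← 0° +54° = 54°
rotate_crank_by(-68°): θ ← 54° -68° = -14°
rotate_crank_by(+77°): θ ← -14° +77° = 63°
crank pin P = (r cos θ, r sin θ) = (4.539905, 8.910065)
h = r sin θ − e = 8.910065 − 9 = -0.089935
sin φ = h / L = -0.089935 / 178 = -0.00050525
φ = arcsin(-0.00050525) = -0.028949°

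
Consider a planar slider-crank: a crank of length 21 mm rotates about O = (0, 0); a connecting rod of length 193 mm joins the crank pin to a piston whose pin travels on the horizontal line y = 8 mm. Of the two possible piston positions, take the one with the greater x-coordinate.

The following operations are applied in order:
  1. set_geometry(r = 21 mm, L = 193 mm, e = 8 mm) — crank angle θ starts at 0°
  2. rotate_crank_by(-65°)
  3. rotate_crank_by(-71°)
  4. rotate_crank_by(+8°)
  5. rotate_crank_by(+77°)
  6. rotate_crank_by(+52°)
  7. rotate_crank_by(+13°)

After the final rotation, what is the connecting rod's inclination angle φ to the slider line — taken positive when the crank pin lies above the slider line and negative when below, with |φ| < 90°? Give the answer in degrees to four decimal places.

-0.8668

set_geometry: r = 21 mm, L = 193 mm, e = 8 mm; θ ← 0°
rotate_crank_by(-65°): θ ← 0° -65° = -65°
rotate_crank_by(-71°): θ ← -65° -71° = -136°
rotate_crank_by(+8°): θ ← -136° +8° = -128°
rotate_crank_by(+77°): θ ← -128° +77° = -51°
rotate_crank_by(+52°): θ ← -51° +52° = 1°
rotate_crank_by(+13°): θ ← 1° +13° = 14°
crank pin P = (r cos θ, r sin θ) = (20.376210, 5.080360)
h = r sin θ − e = 5.080360 − 8 = -2.919640
sin φ = h / L = -2.919640 / 193 = -0.01512767
φ = arcsin(-0.01512767) = -0.866785°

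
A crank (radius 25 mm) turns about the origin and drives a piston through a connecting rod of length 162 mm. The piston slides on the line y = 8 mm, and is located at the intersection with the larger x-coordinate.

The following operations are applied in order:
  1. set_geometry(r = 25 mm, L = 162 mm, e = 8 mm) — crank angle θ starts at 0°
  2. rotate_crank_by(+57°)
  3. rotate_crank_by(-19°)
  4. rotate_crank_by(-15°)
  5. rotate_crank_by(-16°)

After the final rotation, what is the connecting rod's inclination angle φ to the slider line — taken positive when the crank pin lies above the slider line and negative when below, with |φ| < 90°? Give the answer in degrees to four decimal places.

-1.7521

set_geometry: r = 25 mm, L = 162 mm, e = 8 mm; θ ← 0°
rotate_crank_by(+57°): θ ← 0° +57° = 57°
rotate_crank_by(-19°): θ ← 57° -19° = 38°
rotate_crank_by(-15°): θ ← 38° -15° = 23°
rotate_crank_by(-16°): θ ← 23° -16° = 7°
crank pin P = (r cos θ, r sin θ) = (24.813654, 3.046734)
h = r sin θ − e = 3.046734 − 8 = -4.953266
sin φ = h / L = -4.953266 / 162 = -0.03057572
φ = arcsin(-0.03057572) = -1.752133°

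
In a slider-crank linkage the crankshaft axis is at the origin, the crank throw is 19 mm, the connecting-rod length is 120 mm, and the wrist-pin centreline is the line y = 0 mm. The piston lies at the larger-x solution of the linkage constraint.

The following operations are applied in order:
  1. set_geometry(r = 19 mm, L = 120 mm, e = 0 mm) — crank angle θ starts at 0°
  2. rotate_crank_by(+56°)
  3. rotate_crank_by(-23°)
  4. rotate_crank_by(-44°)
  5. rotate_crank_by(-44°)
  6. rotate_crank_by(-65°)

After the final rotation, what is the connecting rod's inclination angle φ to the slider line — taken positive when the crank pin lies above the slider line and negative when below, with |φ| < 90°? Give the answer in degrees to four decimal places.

-7.8813

set_geometry: r = 19 mm, L = 120 mm, e = 0 mm; θ ← 0°
rotate_crank_by(+56°): θ ← 0° +56° = 56°
rotate_crank_by(-23°): θ ← 56° -23° = 33°
rotate_crank_by(-44°): θ ← 33° -44° = -11°
rotate_crank_by(-44°): θ ← -11° -44° = -55°
rotate_crank_by(-65°): θ ← -55° -65° = -120°
crank pin P = (r cos θ, r sin θ) = (-9.500000, -16.454483)
h = r sin θ − e = -16.454483 − 0 = -16.454483
sin φ = h / L = -16.454483 / 120 = -0.13712069
φ = arcsin(-0.13712069) = -7.881267°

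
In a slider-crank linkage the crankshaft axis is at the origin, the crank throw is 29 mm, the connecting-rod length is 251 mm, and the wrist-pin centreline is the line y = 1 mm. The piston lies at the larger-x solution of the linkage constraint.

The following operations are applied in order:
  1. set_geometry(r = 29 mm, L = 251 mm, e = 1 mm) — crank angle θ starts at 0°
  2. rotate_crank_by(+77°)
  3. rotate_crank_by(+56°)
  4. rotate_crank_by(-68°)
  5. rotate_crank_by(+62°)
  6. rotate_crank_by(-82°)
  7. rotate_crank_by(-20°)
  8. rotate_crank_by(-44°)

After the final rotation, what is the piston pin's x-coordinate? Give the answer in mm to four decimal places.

278.2028

set_geometry: r = 29 mm, L = 251 mm, e = 1 mm; θ ← 0°
rotate_crank_by(+77°): θ ← 0° +77° = 77°
rotate_crank_by(+56°): θ ← 77° +56° = 133°
rotate_crank_by(-68°): θ ← 133° -68° = 65°
rotate_crank_by(+62°): θ ← 65° +62° = 127°
rotate_crank_by(-82°): θ ← 127° -82° = 45°
rotate_crank_by(-20°): θ ← 45° -20° = 25°
rotate_crank_by(-44°): θ ← 25° -44° = -19°
crank pin P = (r cos θ, r sin θ) = (27.420039, -9.441476)
h = r sin θ − e = -9.441476 − 1 = -10.441476
x = r cos θ + √(L² − h²) = 27.420039 + √(63001.0 − 109.0244) = 27.420039 + 250.782726 = 278.202765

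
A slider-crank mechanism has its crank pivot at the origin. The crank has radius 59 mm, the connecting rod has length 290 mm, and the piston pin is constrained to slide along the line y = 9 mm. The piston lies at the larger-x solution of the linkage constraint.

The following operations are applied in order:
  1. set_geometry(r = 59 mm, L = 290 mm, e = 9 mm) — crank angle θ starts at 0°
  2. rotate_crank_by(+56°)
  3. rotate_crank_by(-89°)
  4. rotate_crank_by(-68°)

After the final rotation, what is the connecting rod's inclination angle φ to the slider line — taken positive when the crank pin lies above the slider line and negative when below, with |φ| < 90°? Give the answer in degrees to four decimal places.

-13.3409

set_geometry: r = 59 mm, L = 290 mm, e = 9 mm; θ ← 0°
rotate_crank_by(+56°): θ ← 0° +56° = 56°
rotate_crank_by(-89°): θ ← 56° -89° = -33°
rotate_crank_by(-68°): θ ← -33° -68° = -101°
crank pin P = (r cos θ, r sin θ) = (-11.257731, -57.916004)
h = r sin θ − e = -57.916004 − 9 = -66.916004
sin φ = h / L = -66.916004 / 290 = -0.23074484
φ = arcsin(-0.23074484) = -13.340928°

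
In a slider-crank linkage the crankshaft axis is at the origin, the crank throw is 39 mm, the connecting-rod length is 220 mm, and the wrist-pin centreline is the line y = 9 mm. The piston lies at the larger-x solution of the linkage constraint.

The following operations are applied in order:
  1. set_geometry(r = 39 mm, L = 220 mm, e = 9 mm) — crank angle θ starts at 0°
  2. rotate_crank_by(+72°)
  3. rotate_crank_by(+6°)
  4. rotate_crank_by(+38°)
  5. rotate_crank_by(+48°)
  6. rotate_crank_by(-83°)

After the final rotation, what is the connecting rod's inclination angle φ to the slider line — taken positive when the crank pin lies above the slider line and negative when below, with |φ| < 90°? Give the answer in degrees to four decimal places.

set_geometry: r = 39 mm, L = 220 mm, e = 9 mm; θ ← 0°
rotate_crank_by(+72°): θ ← 0° +72° = 72°
rotate_crank_by(+6°): θ ← 72° +6° = 78°
rotate_crank_by(+38°): θ ← 78° +38° = 116°
rotate_crank_by(+48°): θ ← 116° +48° = 164°
rotate_crank_by(-83°): θ ← 164° -83° = 81°
crank pin P = (r cos θ, r sin θ) = (6.100944, 38.519845)
h = r sin θ − e = 38.519845 − 9 = 29.519845
sin φ = h / L = 29.519845 / 220 = 0.13418111
φ = arcsin(0.13418111) = 7.711270°

7.7113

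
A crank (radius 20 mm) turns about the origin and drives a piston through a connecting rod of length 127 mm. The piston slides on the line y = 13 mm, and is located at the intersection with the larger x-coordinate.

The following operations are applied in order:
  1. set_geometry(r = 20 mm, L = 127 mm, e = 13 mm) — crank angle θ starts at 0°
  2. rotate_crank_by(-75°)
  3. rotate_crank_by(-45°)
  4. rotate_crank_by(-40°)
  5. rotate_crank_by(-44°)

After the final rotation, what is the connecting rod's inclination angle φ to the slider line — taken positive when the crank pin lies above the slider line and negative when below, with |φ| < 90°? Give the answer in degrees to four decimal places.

set_geometry: r = 20 mm, L = 127 mm, e = 13 mm; θ ← 0°
rotate_crank_by(-75°): θ ← 0° -75° = -75°
rotate_crank_by(-45°): θ ← -75° -45° = -120°
rotate_crank_by(-40°): θ ← -120° -40° = -160°
rotate_crank_by(-44°): θ ← -160° -44° = -204°
crank pin P = (r cos θ, r sin θ) = (-18.270909, 8.134733)
h = r sin θ − e = 8.134733 − 13 = -4.865267
sin φ = h / L = -4.865267 / 127 = -0.03830919
φ = arcsin(-0.03830919) = -2.195492°

-2.1955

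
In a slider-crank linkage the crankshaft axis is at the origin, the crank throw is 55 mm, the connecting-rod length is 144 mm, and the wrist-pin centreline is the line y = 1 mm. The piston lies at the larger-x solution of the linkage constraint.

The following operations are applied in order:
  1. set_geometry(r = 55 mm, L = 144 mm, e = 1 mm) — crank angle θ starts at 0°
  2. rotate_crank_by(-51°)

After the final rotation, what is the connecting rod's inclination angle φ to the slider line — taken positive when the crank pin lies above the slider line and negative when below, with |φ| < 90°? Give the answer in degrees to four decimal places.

set_geometry: r = 55 mm, L = 144 mm, e = 1 mm; θ ← 0°
rotate_crank_by(-51°): θ ← 0° -51° = -51°
crank pin P = (r cos θ, r sin θ) = (34.612622, -42.743028)
h = r sin θ − e = -42.743028 − 1 = -43.743028
sin φ = h / L = -43.743028 / 144 = -0.30377103
φ = arcsin(-0.30377103) = -17.684241°

-17.6842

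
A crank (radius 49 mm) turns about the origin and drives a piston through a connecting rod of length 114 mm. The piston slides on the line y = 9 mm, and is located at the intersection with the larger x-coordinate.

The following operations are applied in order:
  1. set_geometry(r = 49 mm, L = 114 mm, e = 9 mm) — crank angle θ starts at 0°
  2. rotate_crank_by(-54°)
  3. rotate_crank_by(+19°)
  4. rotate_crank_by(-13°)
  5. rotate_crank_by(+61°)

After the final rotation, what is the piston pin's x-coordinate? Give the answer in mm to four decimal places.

161.7262

set_geometry: r = 49 mm, L = 114 mm, e = 9 mm; θ ← 0°
rotate_crank_by(-54°): θ ← 0° -54° = -54°
rotate_crank_by(+19°): θ ← -54° +19° = -35°
rotate_crank_by(-13°): θ ← -35° -13° = -48°
rotate_crank_by(+61°): θ ← -48° +61° = 13°
crank pin P = (r cos θ, r sin θ) = (47.744133, 11.022602)
h = r sin θ − e = 11.022602 − 9 = 2.022602
x = r cos θ + √(L² − h²) = 47.744133 + √(12996.0 − 4.0909) = 47.744133 + 113.982056 = 161.726189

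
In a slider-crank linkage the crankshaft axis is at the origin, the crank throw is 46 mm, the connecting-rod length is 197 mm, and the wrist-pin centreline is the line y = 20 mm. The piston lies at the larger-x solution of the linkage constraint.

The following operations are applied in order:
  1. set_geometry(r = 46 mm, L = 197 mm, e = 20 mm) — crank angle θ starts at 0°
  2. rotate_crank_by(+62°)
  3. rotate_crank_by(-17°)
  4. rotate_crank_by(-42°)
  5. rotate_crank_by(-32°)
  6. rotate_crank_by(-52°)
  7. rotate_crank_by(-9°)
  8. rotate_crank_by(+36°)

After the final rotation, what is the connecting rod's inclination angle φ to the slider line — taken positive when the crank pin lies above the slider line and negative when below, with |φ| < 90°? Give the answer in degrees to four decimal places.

set_geometry: r = 46 mm, L = 197 mm, e = 20 mm; θ ← 0°
rotate_crank_by(+62°): θ ← 0° +62° = 62°
rotate_crank_by(-17°): θ ← 62° -17° = 45°
rotate_crank_by(-42°): θ ← 45° -42° = 3°
rotate_crank_by(-32°): θ ← 3° -32° = -29°
rotate_crank_by(-52°): θ ← -29° -52° = -81°
rotate_crank_by(-9°): θ ← -81° -9° = -90°
rotate_crank_by(+36°): θ ← -90° +36° = -54°
crank pin P = (r cos θ, r sin θ) = (27.038122, -37.214782)
h = r sin θ − e = -37.214782 − 20 = -57.214782
sin φ = h / L = -57.214782 / 197 = -0.29043036
φ = arcsin(-0.29043036) = -16.883723°

-16.8837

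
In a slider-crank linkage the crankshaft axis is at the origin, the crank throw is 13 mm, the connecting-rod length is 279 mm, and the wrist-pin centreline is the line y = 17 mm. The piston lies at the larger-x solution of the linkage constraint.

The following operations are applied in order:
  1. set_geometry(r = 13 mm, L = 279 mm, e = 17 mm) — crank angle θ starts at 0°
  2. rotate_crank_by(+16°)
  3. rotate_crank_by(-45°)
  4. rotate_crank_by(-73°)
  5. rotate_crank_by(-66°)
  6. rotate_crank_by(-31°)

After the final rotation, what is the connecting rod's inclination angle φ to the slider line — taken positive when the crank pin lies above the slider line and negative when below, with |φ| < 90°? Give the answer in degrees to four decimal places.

-2.6229

set_geometry: r = 13 mm, L = 279 mm, e = 17 mm; θ ← 0°
rotate_crank_by(+16°): θ ← 0° +16° = 16°
rotate_crank_by(-45°): θ ← 16° -45° = -29°
rotate_crank_by(-73°): θ ← -29° -73° = -102°
rotate_crank_by(-66°): θ ← -102° -66° = -168°
rotate_crank_by(-31°): θ ← -168° -31° = -199°
crank pin P = (r cos θ, r sin θ) = (-12.291741, 4.232386)
h = r sin θ − e = 4.232386 − 17 = -12.767614
sin φ = h / L = -12.767614 / 279 = -0.04576206
φ = arcsin(-0.04576206) = -2.622889°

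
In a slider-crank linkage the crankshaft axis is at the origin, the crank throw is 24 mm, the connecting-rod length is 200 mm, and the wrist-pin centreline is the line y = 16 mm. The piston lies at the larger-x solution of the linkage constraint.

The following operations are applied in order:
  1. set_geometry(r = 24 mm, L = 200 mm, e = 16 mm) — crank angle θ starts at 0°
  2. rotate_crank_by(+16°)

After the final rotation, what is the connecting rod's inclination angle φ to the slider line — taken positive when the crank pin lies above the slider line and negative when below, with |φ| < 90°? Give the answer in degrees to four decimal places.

set_geometry: r = 24 mm, L = 200 mm, e = 16 mm; θ ← 0°
rotate_crank_by(+16°): θ ← 0° +16° = 16°
crank pin P = (r cos θ, r sin θ) = (23.070281, 6.615297)
h = r sin θ − e = 6.615297 − 16 = -9.384703
sin φ = h / L = -9.384703 / 200 = -0.04692352
φ = arcsin(-0.04692352) = -2.689507°

-2.6895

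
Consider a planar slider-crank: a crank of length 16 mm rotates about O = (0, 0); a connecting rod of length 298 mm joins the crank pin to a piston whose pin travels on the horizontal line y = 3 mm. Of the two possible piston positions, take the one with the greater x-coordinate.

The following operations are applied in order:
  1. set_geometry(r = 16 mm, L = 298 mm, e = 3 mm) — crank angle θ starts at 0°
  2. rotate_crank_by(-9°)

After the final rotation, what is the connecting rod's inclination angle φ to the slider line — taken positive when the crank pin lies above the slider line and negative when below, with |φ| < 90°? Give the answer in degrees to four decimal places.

-1.0581

set_geometry: r = 16 mm, L = 298 mm, e = 3 mm; θ ← 0°
rotate_crank_by(-9°): θ ← 0° -9° = -9°
crank pin P = (r cos θ, r sin θ) = (15.803013, -2.502951)
h = r sin θ − e = -2.502951 − 3 = -5.502951
sin φ = h / L = -5.502951 / 298 = -0.01846628
φ = arcsin(-0.01846628) = -1.058100°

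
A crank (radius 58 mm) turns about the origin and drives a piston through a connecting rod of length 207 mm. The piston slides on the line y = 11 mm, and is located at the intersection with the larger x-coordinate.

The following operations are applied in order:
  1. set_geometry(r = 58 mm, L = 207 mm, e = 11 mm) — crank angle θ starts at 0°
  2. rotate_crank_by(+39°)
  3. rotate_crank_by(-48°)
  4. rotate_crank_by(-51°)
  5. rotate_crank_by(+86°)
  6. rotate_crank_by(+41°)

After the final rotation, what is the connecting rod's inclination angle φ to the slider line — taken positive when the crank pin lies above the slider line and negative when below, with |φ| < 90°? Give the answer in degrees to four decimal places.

set_geometry: r = 58 mm, L = 207 mm, e = 11 mm; θ ← 0°
rotate_crank_by(+39°): θ ← 0° +39° = 39°
rotate_crank_by(-48°): θ ← 39° -48° = -9°
rotate_crank_by(-51°): θ ← -9° -51° = -60°
rotate_crank_by(+86°): θ ← -60° +86° = 26°
rotate_crank_by(+41°): θ ← 26° +41° = 67°
crank pin P = (r cos θ, r sin θ) = (22.662405, 53.389282)
h = r sin θ − e = 53.389282 − 11 = 42.389282
sin φ = h / L = 42.389282 / 207 = 0.20477914
φ = arcsin(0.20477914) = 11.816570°

11.8166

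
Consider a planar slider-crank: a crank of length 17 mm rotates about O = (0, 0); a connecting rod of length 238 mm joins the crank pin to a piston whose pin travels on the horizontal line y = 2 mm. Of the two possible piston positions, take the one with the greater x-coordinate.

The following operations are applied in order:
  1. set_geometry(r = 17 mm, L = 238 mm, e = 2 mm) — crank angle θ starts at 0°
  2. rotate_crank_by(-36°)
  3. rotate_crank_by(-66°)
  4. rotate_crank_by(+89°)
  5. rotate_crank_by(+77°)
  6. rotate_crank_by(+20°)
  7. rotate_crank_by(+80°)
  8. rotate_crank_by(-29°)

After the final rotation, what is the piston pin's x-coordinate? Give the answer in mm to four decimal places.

225.7681

set_geometry: r = 17 mm, L = 238 mm, e = 2 mm; θ ← 0°
rotate_crank_by(-36°): θ ← 0° -36° = -36°
rotate_crank_by(-66°): θ ← -36° -66° = -102°
rotate_crank_by(+89°): θ ← -102° +89° = -13°
rotate_crank_by(+77°): θ ← -13° +77° = 64°
rotate_crank_by(+20°): θ ← 64° +20° = 84°
rotate_crank_by(+80°): θ ← 84° +80° = 164°
rotate_crank_by(-29°): θ ← 164° -29° = 135°
crank pin P = (r cos θ, r sin θ) = (-12.020815, 12.020815)
h = r sin θ − e = 12.020815 − 2 = 10.020815
x = r cos θ + √(L² − h²) = -12.020815 + √(56644.0 − 100.4167) = -12.020815 + 237.788947 = 225.768132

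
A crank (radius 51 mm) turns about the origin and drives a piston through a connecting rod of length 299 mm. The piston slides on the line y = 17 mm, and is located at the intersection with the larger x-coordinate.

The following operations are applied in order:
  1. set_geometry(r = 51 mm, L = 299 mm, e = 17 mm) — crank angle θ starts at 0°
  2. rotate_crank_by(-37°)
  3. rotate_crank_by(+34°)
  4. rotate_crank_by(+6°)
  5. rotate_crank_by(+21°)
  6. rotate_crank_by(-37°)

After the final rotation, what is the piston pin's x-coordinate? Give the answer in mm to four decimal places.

347.3341

set_geometry: r = 51 mm, L = 299 mm, e = 17 mm; θ ← 0°
rotate_crank_by(-37°): θ ← 0° -37° = -37°
rotate_crank_by(+34°): θ ← -37° +34° = -3°
rotate_crank_by(+6°): θ ← -3° +6° = 3°
rotate_crank_by(+21°): θ ← 3° +21° = 24°
rotate_crank_by(-37°): θ ← 24° -37° = -13°
crank pin P = (r cos θ, r sin θ) = (49.692873, -11.472504)
h = r sin θ − e = -11.472504 − 17 = -28.472504
x = r cos θ + √(L² − h²) = 49.692873 + √(89401.0 − 810.6835) = 49.692873 + 297.641255 = 347.334128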